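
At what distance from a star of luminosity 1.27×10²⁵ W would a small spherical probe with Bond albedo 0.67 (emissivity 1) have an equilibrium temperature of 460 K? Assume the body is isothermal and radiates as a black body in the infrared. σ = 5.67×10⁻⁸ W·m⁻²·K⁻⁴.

For an isothermal black-emitting sphere, (1−a)S·πr² = σ·4πr²·T⁴ ⇒ S = 4σT⁴/(1−a).
S = 4·5.67×10⁻⁸·(460)⁴/0.330 = 30770 W/m².
Flux falls as S = L/(4πd²), so d = √(L/(4πS)) = √(1.27×10²⁵/(4π·30770)).

d ≈ 5.73×10⁹ m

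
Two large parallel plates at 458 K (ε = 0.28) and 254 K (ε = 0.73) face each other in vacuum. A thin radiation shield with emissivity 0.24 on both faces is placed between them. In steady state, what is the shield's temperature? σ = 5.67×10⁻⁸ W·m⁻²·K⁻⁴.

In steady state the net flux on the hot side equals that on the cold side.
σ(T₁⁴−T_s⁴)/D₁ = σ(T_s⁴−T₂⁴)/D₂, with D₁ = 1/ε₁+1/ε_s−1 = 6.738, D₂ = 1/ε_s+1/ε₂−1 = 4.537.
Solve for T_s⁴: T_s⁴ = (D₂·T₁⁴ + D₁·T₂⁴)/(D₁+D₂) = 2.019×10¹⁰ K⁴.

T_s ≈ 377 K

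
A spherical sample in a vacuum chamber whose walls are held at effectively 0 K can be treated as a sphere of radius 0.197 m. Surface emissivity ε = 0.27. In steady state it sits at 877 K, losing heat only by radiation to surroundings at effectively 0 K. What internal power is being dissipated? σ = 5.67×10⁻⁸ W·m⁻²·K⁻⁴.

Steady state: P = εσA T⁴.
A = 4πr² = 0.4877 m²; T⁴ = (877)⁴ = 5.916×10¹¹ K⁴.
P = 0.27 × 5.67×10⁻⁸ × 0.4877 × 5.916×10¹¹.

P ≈ 4420 W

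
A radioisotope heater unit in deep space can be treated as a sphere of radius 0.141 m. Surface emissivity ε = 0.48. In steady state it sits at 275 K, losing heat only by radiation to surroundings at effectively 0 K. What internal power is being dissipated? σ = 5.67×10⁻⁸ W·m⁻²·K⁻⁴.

Steady state: P = εσA T⁴.
A = 4πr² = 0.2498 m²; T⁴ = (275)⁴ = 5.719×10⁹ K⁴.
P = 0.48 × 5.67×10⁻⁸ × 0.2498 × 5.719×10⁹.

P ≈ 38.9 W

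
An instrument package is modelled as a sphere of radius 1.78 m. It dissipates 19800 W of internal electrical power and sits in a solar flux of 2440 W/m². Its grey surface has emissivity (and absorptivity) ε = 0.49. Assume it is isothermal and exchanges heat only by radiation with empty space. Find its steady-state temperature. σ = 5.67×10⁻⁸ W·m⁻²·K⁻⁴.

At steady state, absorbed solar power + internal power = radiated power.
Absorbed: α·S·A_cross = 0.49·2440·9.954 = 11900 W (cross-section πr²).
Total input = 11900 + 19800 = 31700 W.
Radiated: εσ·A_surf·T⁴ with A_surf = 4πr² = 39.82 m².
T⁴ = 31700/(0.49·5.67×10⁻⁸·39.82) = 2.866×10¹⁰ K⁴.

T ≈ 411 K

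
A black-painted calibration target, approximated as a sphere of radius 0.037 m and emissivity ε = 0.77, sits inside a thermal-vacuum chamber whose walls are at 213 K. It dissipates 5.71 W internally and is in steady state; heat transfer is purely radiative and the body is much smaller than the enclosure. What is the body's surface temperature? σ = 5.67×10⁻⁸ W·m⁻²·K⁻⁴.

For a small grey body in a large enclosure, net radiated power = εσA(T⁴ − T_w⁴).
Steady state: P = εσA(T⁴ − T_w⁴) with A = 4πr² = 0.01720 m².
T⁴ = P/(εσA) + T_w⁴ = 5.71/(0.77·5.67×10⁻⁸·0.01720) + (213)⁴
    = 7.602×10⁹ + 2.058×10⁹ = 9.661×10⁹ K⁴.

T ≈ 314 K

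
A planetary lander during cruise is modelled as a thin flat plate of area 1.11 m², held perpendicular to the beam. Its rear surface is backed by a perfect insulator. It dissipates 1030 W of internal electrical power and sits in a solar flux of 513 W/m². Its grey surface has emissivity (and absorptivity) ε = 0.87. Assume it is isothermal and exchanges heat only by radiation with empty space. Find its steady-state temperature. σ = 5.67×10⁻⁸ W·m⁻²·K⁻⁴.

T ≈ 409 K

At steady state, absorbed solar power + internal power = radiated power.
Absorbed: α·S·A_cross = 0.87·513·1.110 = 495.4 W (cross-section A).
Total input = 495.4 + 1030 = 1525 W.
Radiated: εσ·A_surf·T⁴ with A_surf = A = 1.110 m².
T⁴ = 1525/(0.87·5.67×10⁻⁸·1.110) = 2.786×10¹⁰ K⁴.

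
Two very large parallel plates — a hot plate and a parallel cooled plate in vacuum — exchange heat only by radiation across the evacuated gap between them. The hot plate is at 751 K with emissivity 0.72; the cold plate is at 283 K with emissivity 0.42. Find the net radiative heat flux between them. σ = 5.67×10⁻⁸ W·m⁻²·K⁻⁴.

q ≈ 6380 W/m²

For two infinite grey parallel plates, q = σ(T₁⁴ − T₂⁴)/(1/ε₁ + 1/ε₂ − 1).
T₁⁴ − T₂⁴ = 3.181×10¹¹ − 6.414×10⁹ = 3.117×10¹¹ K⁴.
1/ε₁ + 1/ε₂ − 1 = 1.389 + 2.381 − 1 = 2.770.
q = 5.67×10⁻⁸ × 3.117×10¹¹ / 2.770.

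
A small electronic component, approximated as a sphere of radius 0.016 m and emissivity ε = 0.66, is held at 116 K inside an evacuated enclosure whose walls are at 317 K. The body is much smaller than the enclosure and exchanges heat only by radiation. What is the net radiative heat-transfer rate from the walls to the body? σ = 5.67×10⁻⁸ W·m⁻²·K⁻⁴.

P_net ≈ 1.19 W

For a small grey body in a large enclosure: P_net = εσA(T_body⁴ − T_wall⁴).
A = 4πr² = 0.003217 m²; T_body⁴ − T_wall⁴ = 1.811×10⁸ − 1.010×10¹⁰ = -9.917×10⁹ K⁴.
|P_net| = 0.66·5.67×10⁻⁸·0.003217·9.917×10⁹.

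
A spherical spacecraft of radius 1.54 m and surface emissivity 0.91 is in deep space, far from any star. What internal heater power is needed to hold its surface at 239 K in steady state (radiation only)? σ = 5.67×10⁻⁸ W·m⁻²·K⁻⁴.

P ≈ 5020 W

P = εσ·4πr²·T⁴.
4πr² = 29.80 m²; T⁴ = 3.263×10⁹ K⁴.
P = 0.91·5.67×10⁻⁸·29.80·3.263×10⁹.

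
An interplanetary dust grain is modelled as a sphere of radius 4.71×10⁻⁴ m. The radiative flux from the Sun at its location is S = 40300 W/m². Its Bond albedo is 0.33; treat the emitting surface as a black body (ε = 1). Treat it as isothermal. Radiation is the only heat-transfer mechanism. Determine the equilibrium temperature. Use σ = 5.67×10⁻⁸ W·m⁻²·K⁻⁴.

At equilibrium, absorbed power = emitted power.
Absorbing cross-section = πr² = 6.969×10⁻⁷ m²; emitting surface = 4πr² = 2.788×10⁻⁶ m² (ratio 4).
(1−a)S·A_cross = εσ·A_surf·T⁴  ⇒  T⁴ = (1−a)S/(4σ).
T⁴ = 0.670·40300/(4·5.67×10⁻⁸) = 1.191×10¹¹ K⁴.
T = (1.191×10¹¹)^(1/4).

T ≈ 587 K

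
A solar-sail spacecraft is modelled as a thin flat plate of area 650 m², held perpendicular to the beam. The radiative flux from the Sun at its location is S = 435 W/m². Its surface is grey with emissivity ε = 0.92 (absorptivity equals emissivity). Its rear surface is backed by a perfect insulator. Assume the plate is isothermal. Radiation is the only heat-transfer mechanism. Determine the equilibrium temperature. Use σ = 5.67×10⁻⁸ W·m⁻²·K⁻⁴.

T ≈ 296 K

At equilibrium, absorbed power = emitted power.
Absorbing cross-section = A = 650.0 m²; emitting surface = A = 650.0 m² (ratio 1).
εS·A_cross = εσ·A_surf·T⁴  ⇒  T⁴ = S/(1σ)   (ε cancels).
T⁴ = 435/(1·5.67×10⁻⁸) = 7.672×10⁹ K⁴.
T = (7.672×10⁹)^(1/4).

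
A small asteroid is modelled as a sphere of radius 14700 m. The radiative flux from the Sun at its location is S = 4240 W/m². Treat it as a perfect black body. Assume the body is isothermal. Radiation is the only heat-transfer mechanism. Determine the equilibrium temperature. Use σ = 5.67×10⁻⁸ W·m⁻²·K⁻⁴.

T ≈ 370 K

At equilibrium, absorbed power = emitted power.
Absorbing cross-section = πr² = 6.789×10⁸ m²; emitting surface = 4πr² = 2.715×10⁹ m² (ratio 4).
S·A_cross = εσ·A_surf·T⁴  ⇒  T⁴ = S/(4σ).
T⁴ = 1.00·4240/(4·5.67×10⁻⁸) = 1.869×10¹⁰ K⁴.
T = (1.869×10¹⁰)^(1/4).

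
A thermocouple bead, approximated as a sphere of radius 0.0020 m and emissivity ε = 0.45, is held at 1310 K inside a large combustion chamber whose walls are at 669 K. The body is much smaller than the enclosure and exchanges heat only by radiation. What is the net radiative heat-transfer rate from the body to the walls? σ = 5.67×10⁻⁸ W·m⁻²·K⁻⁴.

P_net ≈ 3.52 W

For a small grey body in a large enclosure: P_net = εσA(T_body⁴ − T_wall⁴).
A = 4πr² = 5.027×10⁻⁵ m²; T_body⁴ − T_wall⁴ = 2.945×10¹² − 2.003×10¹¹ = 2.745×10¹² K⁴.
|P_net| = 0.45·5.67×10⁻⁸·5.027×10⁻⁵·2.745×10¹².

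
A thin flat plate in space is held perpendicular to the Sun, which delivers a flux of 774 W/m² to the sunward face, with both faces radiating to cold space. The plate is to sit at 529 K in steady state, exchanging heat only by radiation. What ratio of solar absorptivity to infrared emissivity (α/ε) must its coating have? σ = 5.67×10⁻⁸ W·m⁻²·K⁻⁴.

α/ε ≈ 11.5

Balance: αS·A = εσ·2A·T⁴ ⇒ α/ε = 2σT⁴/S.
α/ε = 2·5.67×10⁻⁸·(529)⁴/774 = 2·5.67×10⁻⁸·7.831×10¹⁰/774.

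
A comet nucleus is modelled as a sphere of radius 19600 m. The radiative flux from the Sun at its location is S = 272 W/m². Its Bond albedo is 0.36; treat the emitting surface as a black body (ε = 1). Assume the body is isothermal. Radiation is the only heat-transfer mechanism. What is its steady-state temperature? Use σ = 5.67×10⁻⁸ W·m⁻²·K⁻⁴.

At equilibrium, absorbed power = emitted power.
Absorbing cross-section = πr² = 1.207×10⁹ m²; emitting surface = 4πr² = 4.827×10⁹ m² (ratio 4).
(1−a)S·A_cross = εσ·A_surf·T⁴  ⇒  T⁴ = (1−a)S/(4σ).
T⁴ = 0.640·272/(4·5.67×10⁻⁸) = 7.675×10⁸ K⁴.
T = (7.675×10⁸)^(1/4).

T ≈ 166 K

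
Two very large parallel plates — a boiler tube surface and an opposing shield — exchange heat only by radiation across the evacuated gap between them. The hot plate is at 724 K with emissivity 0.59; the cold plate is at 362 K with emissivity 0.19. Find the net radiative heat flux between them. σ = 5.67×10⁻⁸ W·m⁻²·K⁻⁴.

For two infinite grey parallel plates, q = σ(T₁⁴ − T₂⁴)/(1/ε₁ + 1/ε₂ − 1).
T₁⁴ − T₂⁴ = 2.748×10¹¹ − 1.717×10¹⁰ = 2.576×10¹¹ K⁴.
1/ε₁ + 1/ε₂ − 1 = 1.695 + 5.263 − 1 = 5.958.
q = 5.67×10⁻⁸ × 2.576×10¹¹ / 5.958.

q ≈ 2450 W/m²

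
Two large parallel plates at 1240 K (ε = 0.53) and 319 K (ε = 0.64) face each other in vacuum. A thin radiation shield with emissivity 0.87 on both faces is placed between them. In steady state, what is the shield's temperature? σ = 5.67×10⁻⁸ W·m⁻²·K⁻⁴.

In steady state the net flux on the hot side equals that on the cold side.
σ(T₁⁴−T_s⁴)/D₁ = σ(T_s⁴−T₂⁴)/D₂, with D₁ = 1/ε₁+1/ε_s−1 = 2.036, D₂ = 1/ε_s+1/ε₂−1 = 1.712.
Solve for T_s⁴: T_s⁴ = (D₂·T₁⁴ + D₁·T₂⁴)/(D₁+D₂) = 1.085×10¹² K⁴.

T_s ≈ 1020 K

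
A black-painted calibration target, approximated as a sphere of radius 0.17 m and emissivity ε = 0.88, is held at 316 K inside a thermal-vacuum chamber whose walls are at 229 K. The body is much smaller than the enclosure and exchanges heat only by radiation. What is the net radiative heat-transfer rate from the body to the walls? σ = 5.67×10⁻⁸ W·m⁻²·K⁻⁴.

For a small grey body in a large enclosure: P_net = εσA(T_body⁴ − T_wall⁴).
A = 4πr² = 0.3632 m²; T_body⁴ − T_wall⁴ = 9.971×10⁹ − 2.750×10⁹ = 7.221×10⁹ K⁴.
|P_net| = 0.88·5.67×10⁻⁸·0.3632·7.221×10⁹.

P_net ≈ 131 W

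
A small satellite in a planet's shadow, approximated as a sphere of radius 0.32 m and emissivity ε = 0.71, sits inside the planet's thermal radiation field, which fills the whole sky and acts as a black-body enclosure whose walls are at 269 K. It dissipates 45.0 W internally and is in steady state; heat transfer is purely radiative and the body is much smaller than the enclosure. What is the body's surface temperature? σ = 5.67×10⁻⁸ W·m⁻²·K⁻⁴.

For a small grey body in a large enclosure, net radiated power = εσA(T⁴ − T_w⁴).
Steady state: P = εσA(T⁴ − T_w⁴) with A = 4πr² = 1.287 m².
T⁴ = P/(εσA) + T_w⁴ = 45.0/(0.71·5.67×10⁻⁸·1.287) + (269)⁴
    = 8.687×10⁸ + 5.236×10⁹ = 6.105×10⁹ K⁴.

T ≈ 280 K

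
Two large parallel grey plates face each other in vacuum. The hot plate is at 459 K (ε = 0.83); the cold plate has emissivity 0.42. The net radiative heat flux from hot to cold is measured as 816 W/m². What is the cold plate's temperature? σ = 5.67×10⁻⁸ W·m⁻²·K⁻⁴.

T₂ ≈ 291 K

q = σ(T₁⁴ − T₂⁴)/(1/ε₁ + 1/ε₂ − 1); denominator = 2.586.
T₂⁴ = T₁⁴ − q·(1/ε₁+1/ε₂−1)/σ = 4.439×10¹⁰ − 816·2.586/5.67×10⁻⁸
    = 7.173×10⁹ K⁴.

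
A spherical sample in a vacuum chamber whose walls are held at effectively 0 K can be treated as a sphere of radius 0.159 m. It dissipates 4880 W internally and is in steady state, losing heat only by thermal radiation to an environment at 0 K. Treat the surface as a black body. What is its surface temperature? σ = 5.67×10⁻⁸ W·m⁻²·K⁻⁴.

Steady state: internal power = radiated power, P = εσA T⁴.
Radiating area A = 4πr² = 0.3177 m².
T⁴ = P/(εσA) = 4880/(1.0·5.67×10⁻⁸·0.3177) = 2.709×10¹¹ K⁴.
T = (2.709×10¹¹)^(1/4).

T ≈ 721 K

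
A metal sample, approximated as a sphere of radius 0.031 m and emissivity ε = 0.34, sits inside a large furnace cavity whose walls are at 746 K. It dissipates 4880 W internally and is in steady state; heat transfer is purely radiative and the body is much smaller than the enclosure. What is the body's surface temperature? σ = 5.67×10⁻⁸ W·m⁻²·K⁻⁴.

T ≈ 2150 K

For a small grey body in a large enclosure, net radiated power = εσA(T⁴ − T_w⁴).
Steady state: P = εσA(T⁴ − T_w⁴) with A = 4πr² = 0.01208 m².
T⁴ = P/(εσA) + T_w⁴ = 4880/(0.34·5.67×10⁻⁸·0.01208) + (746)⁴
    = 2.096×10¹³ + 3.097×10¹¹ = 2.127×10¹³ K⁴.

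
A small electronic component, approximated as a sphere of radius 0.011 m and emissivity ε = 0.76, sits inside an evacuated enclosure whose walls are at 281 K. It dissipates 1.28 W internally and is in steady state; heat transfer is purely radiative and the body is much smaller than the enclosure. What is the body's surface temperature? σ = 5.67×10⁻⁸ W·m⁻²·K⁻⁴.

T ≈ 401 K

For a small grey body in a large enclosure, net radiated power = εσA(T⁴ − T_w⁴).
Steady state: P = εσA(T⁴ − T_w⁴) with A = 4πr² = 0.001521 m².
T⁴ = P/(εσA) + T_w⁴ = 1.28/(0.76·5.67×10⁻⁸·0.001521) + (281)⁴
    = 1.954×10¹⁰ + 6.235×10⁹ = 2.577×10¹⁰ K⁴.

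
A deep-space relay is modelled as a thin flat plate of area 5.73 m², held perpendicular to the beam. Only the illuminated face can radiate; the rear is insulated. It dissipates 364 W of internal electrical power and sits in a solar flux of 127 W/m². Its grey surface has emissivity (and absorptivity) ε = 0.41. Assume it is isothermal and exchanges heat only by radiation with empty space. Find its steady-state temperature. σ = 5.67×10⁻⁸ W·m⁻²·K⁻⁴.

T ≈ 266 K

At steady state, absorbed solar power + internal power = radiated power.
Absorbed: α·S·A_cross = 0.41·127·5.730 = 298.4 W (cross-section A).
Total input = 298.4 + 364 = 662.4 W.
Radiated: εσ·A_surf·T⁴ with A_surf = A = 5.730 m².
T⁴ = 662.4/(0.41·5.67×10⁻⁸·5.730) = 4.972×10⁹ K⁴.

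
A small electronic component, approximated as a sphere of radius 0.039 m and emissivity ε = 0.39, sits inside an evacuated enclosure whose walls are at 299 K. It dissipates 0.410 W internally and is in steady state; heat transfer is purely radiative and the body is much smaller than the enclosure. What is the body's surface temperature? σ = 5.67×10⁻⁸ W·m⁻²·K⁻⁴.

For a small grey body in a large enclosure, net radiated power = εσA(T⁴ − T_w⁴).
Steady state: P = εσA(T⁴ − T_w⁴) with A = 4πr² = 0.01911 m².
T⁴ = P/(εσA) + T_w⁴ = 0.410/(0.39·5.67×10⁻⁸·0.01911) + (299)⁴
    = 9.701×10⁸ + 7.993×10⁹ = 8.963×10⁹ K⁴.

T ≈ 308 K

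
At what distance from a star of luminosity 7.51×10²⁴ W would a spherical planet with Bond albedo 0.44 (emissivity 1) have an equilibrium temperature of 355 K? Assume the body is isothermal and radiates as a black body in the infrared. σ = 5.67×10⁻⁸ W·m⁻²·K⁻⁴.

d ≈ 9.64×10⁹ m

For an isothermal black-emitting sphere, (1−a)S·πr² = σ·4πr²·T⁴ ⇒ S = 4σT⁴/(1−a).
S = 4·5.67×10⁻⁸·(355)⁴/0.560 = 6432 W/m².
Flux falls as S = L/(4πd²), so d = √(L/(4πS)) = √(7.51×10²⁴/(4π·6432)).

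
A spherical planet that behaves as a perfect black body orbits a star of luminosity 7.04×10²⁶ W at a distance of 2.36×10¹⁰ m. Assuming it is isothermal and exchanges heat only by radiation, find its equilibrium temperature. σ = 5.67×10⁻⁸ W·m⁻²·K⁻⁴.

T ≈ 816 K

First find the stellar flux at distance d: S = L/(4πd²) = 7.04×10²⁶/(4π·(2.36×10¹⁰)²) = 1.006×10⁵ W/m².
For an isothermal sphere, absorbed (1−a)S·πr² = emitted σ·4πr²·T⁴, so T⁴ = (1−a)S/(4σ).
T⁴ = 1.00·1.006×10⁵/(4·5.67×10⁻⁸) = 4.435×10¹¹ K⁴.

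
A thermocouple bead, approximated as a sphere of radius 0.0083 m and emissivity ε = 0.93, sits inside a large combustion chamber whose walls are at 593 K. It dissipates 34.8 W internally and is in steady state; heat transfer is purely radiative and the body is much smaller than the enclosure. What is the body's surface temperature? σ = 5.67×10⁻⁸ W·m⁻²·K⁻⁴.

For a small grey body in a large enclosure, net radiated power = εσA(T⁴ − T_w⁴).
Steady state: P = εσA(T⁴ − T_w⁴) with A = 4πr² = 8.657×10⁻⁴ m².
T⁴ = P/(εσA) + T_w⁴ = 34.8/(0.93·5.67×10⁻⁸·8.657×10⁻⁴) + (593)⁴
    = 7.623×10¹¹ + 1.237×10¹¹ = 8.860×10¹¹ K⁴.

T ≈ 970 K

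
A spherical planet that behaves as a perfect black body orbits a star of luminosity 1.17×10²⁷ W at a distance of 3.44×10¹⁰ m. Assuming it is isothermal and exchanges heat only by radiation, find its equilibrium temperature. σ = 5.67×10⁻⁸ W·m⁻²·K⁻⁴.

First find the stellar flux at distance d: S = L/(4πd²) = 1.17×10²⁷/(4π·(3.44×10¹⁰)²) = 78680 W/m².
For an isothermal sphere, absorbed (1−a)S·πr² = emitted σ·4πr²·T⁴, so T⁴ = (1−a)S/(4σ).
T⁴ = 1.00·78680/(4·5.67×10⁻⁸) = 3.469×10¹¹ K⁴.

T ≈ 767 K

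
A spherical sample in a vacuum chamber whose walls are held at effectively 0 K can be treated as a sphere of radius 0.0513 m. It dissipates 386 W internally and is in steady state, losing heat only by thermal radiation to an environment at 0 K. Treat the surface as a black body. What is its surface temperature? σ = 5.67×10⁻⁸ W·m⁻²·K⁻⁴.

T ≈ 674 K

Steady state: internal power = radiated power, P = εσA T⁴.
Radiating area A = 4πr² = 0.03307 m².
T⁴ = P/(εσA) = 386/(1.0·5.67×10⁻⁸·0.03307) = 2.059×10¹¹ K⁴.
T = (2.059×10¹¹)^(1/4).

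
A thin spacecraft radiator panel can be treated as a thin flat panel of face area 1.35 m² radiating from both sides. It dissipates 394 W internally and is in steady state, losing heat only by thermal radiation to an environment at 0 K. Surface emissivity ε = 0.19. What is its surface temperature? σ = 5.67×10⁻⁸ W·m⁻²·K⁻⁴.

T ≈ 341 K

Steady state: internal power = radiated power, P = εσA T⁴.
Radiating area A = 2·1.35 = 2.700 m².
T⁴ = P/(εσA) = 394/(0.19·5.67×10⁻⁸·2.700) = 1.355×10¹⁰ K⁴.
T = (1.355×10¹⁰)^(1/4).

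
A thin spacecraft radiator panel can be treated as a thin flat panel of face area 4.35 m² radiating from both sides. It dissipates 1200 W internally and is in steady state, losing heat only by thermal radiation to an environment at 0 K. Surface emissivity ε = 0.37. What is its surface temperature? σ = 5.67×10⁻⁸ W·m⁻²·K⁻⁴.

Steady state: internal power = radiated power, P = εσA T⁴.
Radiating area A = 2·4.35 = 8.700 m².
T⁴ = P/(εσA) = 1200/(0.37·5.67×10⁻⁸·8.700) = 6.575×10⁹ K⁴.
T = (6.575×10⁹)^(1/4).

T ≈ 285 K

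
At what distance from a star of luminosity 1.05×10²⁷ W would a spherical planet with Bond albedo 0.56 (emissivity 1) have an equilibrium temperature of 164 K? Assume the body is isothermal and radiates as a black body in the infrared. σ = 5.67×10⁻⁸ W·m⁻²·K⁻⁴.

d ≈ 4.73×10¹¹ m

For an isothermal black-emitting sphere, (1−a)S·πr² = σ·4πr²·T⁴ ⇒ S = 4σT⁴/(1−a).
S = 4·5.67×10⁻⁸·(164)⁴/0.440 = 372.9 W/m².
Flux falls as S = L/(4πd²), so d = √(L/(4πS)) = √(1.05×10²⁷/(4π·372.9)).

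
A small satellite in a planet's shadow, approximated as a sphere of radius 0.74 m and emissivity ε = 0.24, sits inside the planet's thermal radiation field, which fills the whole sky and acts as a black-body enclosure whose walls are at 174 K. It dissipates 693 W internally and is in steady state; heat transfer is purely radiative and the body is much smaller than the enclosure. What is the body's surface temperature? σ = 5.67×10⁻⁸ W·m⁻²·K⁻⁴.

T ≈ 302 K

For a small grey body in a large enclosure, net radiated power = εσA(T⁴ − T_w⁴).
Steady state: P = εσA(T⁴ − T_w⁴) with A = 4πr² = 6.881 m².
T⁴ = P/(εσA) + T_w⁴ = 693/(0.24·5.67×10⁻⁸·6.881) + (174)⁴
    = 7.401×10⁹ + 9.166×10⁸ = 8.317×10⁹ K⁴.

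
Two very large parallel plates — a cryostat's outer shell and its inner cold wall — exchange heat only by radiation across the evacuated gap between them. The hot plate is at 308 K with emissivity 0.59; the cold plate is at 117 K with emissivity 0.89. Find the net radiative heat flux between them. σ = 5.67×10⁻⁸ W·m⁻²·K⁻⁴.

For two infinite grey parallel plates, q = σ(T₁⁴ − T₂⁴)/(1/ε₁ + 1/ε₂ − 1).
T₁⁴ − T₂⁴ = 8.999×10⁹ − 1.874×10⁸ = 8.812×10⁹ K⁴.
1/ε₁ + 1/ε₂ − 1 = 1.695 + 1.124 − 1 = 1.819.
q = 5.67×10⁻⁸ × 8.812×10⁹ / 1.819.

q ≈ 275 W/m²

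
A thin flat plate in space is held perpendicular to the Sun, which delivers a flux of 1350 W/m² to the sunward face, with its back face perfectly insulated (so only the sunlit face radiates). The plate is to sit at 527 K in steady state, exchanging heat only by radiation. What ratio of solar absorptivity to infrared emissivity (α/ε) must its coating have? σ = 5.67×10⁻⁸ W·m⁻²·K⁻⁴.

Balance: αS·A = εσ·1A·T⁴ ⇒ α/ε = σT⁴/S.
α/ε = 5.67×10⁻⁸·(527)⁴/1350 = 5.67×10⁻⁸·7.713×10¹⁰/1350.

α/ε ≈ 3.24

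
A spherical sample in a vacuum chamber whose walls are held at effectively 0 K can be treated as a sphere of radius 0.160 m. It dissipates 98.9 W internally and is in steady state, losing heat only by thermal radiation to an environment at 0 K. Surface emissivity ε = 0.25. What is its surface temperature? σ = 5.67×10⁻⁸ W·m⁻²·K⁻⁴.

T ≈ 384 K

Steady state: internal power = radiated power, P = εσA T⁴.
Radiating area A = 4πr² = 0.3217 m².
T⁴ = P/(εσA) = 98.9/(0.25·5.67×10⁻⁸·0.3217) = 2.169×10¹⁰ K⁴.
T = (2.169×10¹⁰)^(1/4).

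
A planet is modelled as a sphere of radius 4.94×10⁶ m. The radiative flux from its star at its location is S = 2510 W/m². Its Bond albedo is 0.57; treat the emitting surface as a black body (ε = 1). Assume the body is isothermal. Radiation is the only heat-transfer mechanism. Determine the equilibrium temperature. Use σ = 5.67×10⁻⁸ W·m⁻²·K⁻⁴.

T ≈ 263 K

At equilibrium, absorbed power = emitted power.
Absorbing cross-section = πr² = 7.667×10¹³ m²; emitting surface = 4πr² = 3.067×10¹⁴ m² (ratio 4).
(1−a)S·A_cross = εσ·A_surf·T⁴  ⇒  T⁴ = (1−a)S/(4σ).
T⁴ = 0.430·2510/(4·5.67×10⁻⁸) = 4.759×10⁹ K⁴.
T = (4.759×10⁹)^(1/4).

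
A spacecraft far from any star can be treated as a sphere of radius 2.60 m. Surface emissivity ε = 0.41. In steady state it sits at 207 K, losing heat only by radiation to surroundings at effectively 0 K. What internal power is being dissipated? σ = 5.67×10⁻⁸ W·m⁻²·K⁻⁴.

P ≈ 3630 W

Steady state: P = εσA T⁴.
A = 4πr² = 84.95 m²; T⁴ = (207)⁴ = 1.836×10⁹ K⁴.
P = 0.41 × 5.67×10⁻⁸ × 84.95 × 1.836×10⁹.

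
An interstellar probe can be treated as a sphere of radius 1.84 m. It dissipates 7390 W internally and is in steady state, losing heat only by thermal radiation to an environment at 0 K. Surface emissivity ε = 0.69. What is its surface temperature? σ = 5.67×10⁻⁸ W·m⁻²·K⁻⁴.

Steady state: internal power = radiated power, P = εσA T⁴.
Radiating area A = 4πr² = 42.54 m².
T⁴ = P/(εσA) = 7390/(0.69·5.67×10⁻⁸·42.54) = 4.440×10⁹ K⁴.
T = (4.440×10⁹)^(1/4).

T ≈ 258 K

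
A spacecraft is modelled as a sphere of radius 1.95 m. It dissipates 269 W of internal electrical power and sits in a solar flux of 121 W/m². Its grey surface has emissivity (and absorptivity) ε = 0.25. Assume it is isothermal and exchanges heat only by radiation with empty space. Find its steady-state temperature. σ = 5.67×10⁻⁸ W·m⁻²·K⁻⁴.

T ≈ 175 K

At steady state, absorbed solar power + internal power = radiated power.
Absorbed: α·S·A_cross = 0.25·121·11.95 = 361.4 W (cross-section πr²).
Total input = 361.4 + 269 = 630.4 W.
Radiated: εσ·A_surf·T⁴ with A_surf = 4πr² = 47.78 m².
T⁴ = 630.4/(0.25·5.67×10⁻⁸·47.78) = 9.307×10⁸ K⁴.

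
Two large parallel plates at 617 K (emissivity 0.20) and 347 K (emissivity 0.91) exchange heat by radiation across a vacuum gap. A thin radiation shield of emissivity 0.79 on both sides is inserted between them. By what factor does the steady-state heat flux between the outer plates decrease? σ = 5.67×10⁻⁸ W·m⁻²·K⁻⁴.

Without shield: q₀ = σΔ(T⁴)/(1/ε₁+1/ε₂−1) with denominator 5.099.
With shield the two gaps are in series; the resistances add: (1/ε₁+1/ε_s−1)+(1/ε_s+1/ε₂−1) = 5.266+1.365 = 6.631.
Heat-flux ratio q₀/q = 6.631/5.099.

factor ≈ 1.30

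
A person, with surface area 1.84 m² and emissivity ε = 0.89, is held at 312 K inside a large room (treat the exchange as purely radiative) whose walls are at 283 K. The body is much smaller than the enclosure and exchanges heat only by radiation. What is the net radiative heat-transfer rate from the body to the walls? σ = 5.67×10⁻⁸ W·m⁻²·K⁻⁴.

P_net ≈ 284 W

For a small grey body in a large enclosure: P_net = εσA(T_body⁴ − T_wall⁴).
A = 1.84 m²; T_body⁴ − T_wall⁴ = 9.476×10⁹ − 6.414×10⁹ = 3.062×10⁹ K⁴.
|P_net| = 0.89·5.67×10⁻⁸·1.840·3.062×10⁹.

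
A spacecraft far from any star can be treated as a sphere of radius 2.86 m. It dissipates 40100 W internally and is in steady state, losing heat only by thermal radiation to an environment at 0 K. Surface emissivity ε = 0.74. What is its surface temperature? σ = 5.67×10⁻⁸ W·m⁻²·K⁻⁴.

T ≈ 311 K

Steady state: internal power = radiated power, P = εσA T⁴.
Radiating area A = 4πr² = 102.8 m².
T⁴ = P/(εσA) = 40100/(0.74·5.67×10⁻⁸·102.8) = 9.298×10⁹ K⁴.
T = (9.298×10⁹)^(1/4).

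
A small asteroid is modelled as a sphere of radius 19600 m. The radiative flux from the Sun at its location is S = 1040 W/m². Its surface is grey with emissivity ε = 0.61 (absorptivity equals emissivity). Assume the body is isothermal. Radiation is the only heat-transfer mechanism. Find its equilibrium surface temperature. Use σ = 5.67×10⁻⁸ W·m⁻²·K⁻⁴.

T ≈ 260 K

At equilibrium, absorbed power = emitted power.
Absorbing cross-section = πr² = 1.207×10⁹ m²; emitting surface = 4πr² = 4.827×10⁹ m² (ratio 4).
εS·A_cross = εσ·A_surf·T⁴  ⇒  T⁴ = S/(4σ)   (ε cancels).
T⁴ = 1040/(4·5.67×10⁻⁸) = 4.586×10⁹ K⁴.
T = (4.586×10⁹)^(1/4).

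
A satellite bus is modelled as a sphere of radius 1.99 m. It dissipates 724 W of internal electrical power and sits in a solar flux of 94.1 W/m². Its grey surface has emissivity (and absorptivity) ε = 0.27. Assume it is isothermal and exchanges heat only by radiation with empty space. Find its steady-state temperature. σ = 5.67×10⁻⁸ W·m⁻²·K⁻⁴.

T ≈ 192 K

At steady state, absorbed solar power + internal power = radiated power.
Absorbed: α·S·A_cross = 0.27·94.1·12.44 = 316.1 W (cross-section πr²).
Total input = 316.1 + 724 = 1040 W.
Radiated: εσ·A_surf·T⁴ with A_surf = 4πr² = 49.76 m².
T⁴ = 1040/(0.27·5.67×10⁻⁸·49.76) = 1.365×10⁹ K⁴.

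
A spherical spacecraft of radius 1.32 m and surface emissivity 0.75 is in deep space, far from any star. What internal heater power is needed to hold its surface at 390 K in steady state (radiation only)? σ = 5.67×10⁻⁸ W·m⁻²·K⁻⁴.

P = εσ·4πr²·T⁴.
4πr² = 21.90 m²; T⁴ = 2.313×10¹⁰ K⁴.
P = 0.75·5.67×10⁻⁸·21.90·2.313×10¹⁰.

P ≈ 21500 W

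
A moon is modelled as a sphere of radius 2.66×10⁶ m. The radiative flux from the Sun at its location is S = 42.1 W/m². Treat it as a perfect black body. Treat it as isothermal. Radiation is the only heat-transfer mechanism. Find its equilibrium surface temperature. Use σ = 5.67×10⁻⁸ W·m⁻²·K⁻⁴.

T ≈ 117 K

At equilibrium, absorbed power = emitted power.
Absorbing cross-section = πr² = 2.223×10¹³ m²; emitting surface = 4πr² = 8.891×10¹³ m² (ratio 4).
S·A_cross = εσ·A_surf·T⁴  ⇒  T⁴ = S/(4σ).
T⁴ = 1.00·42.1/(4·5.67×10⁻⁸) = 1.856×10⁸ K⁴.
T = (1.856×10⁸)^(1/4).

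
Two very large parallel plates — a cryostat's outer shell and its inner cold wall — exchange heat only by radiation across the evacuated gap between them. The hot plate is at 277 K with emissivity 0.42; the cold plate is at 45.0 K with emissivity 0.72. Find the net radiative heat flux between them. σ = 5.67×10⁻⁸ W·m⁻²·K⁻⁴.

For two infinite grey parallel plates, q = σ(T₁⁴ − T₂⁴)/(1/ε₁ + 1/ε₂ − 1).
T₁⁴ − T₂⁴ = 5.887×10⁹ − 4.101×10⁶ = 5.883×10⁹ K⁴.
1/ε₁ + 1/ε₂ − 1 = 2.381 + 1.389 − 1 = 2.770.
q = 5.67×10⁻⁸ × 5.883×10⁹ / 2.770.

q ≈ 120 W/m²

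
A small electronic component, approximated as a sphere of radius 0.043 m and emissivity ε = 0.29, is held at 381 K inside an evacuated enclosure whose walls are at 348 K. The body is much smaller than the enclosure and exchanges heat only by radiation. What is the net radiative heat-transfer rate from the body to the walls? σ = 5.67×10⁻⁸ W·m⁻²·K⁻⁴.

For a small grey body in a large enclosure: P_net = εσA(T_body⁴ − T_wall⁴).
A = 4πr² = 0.02324 m²; T_body⁴ − T_wall⁴ = 2.107×10¹⁰ − 1.467×10¹⁰ = 6.406×10⁹ K⁴.
|P_net| = 0.29·5.67×10⁻⁸·0.02324·6.406×10⁹.

P_net ≈ 2.45 W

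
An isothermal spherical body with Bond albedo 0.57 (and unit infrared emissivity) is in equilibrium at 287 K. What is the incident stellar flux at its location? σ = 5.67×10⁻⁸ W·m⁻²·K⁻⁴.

S ≈ 3580 W/m²

(1−a)S·πr² = σ·4πr²·T⁴ ⇒ S = 4σT⁴/(1−a).
S = 4·5.67×10⁻⁸·6.785×10⁹/0.430.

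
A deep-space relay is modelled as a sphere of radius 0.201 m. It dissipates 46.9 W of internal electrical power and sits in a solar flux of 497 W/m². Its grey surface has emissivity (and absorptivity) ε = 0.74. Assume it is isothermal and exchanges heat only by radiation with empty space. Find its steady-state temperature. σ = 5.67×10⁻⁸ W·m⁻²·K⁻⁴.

T ≈ 257 K

At steady state, absorbed solar power + internal power = radiated power.
Absorbed: α·S·A_cross = 0.74·497·0.1269 = 46.68 W (cross-section πr²).
Total input = 46.68 + 46.9 = 93.58 W.
Radiated: εσ·A_surf·T⁴ with A_surf = 4πr² = 0.5077 m².
T⁴ = 93.58/(0.74·5.67×10⁻⁸·0.5077) = 4.393×10⁹ K⁴.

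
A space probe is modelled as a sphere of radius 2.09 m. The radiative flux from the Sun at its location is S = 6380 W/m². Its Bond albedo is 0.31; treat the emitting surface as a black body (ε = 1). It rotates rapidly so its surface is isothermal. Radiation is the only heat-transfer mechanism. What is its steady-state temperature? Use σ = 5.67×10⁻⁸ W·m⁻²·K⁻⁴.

At equilibrium, absorbed power = emitted power.
Absorbing cross-section = πr² = 13.72 m²; emitting surface = 4πr² = 54.89 m² (ratio 4).
(1−a)S·A_cross = εσ·A_surf·T⁴  ⇒  T⁴ = (1−a)S/(4σ).
T⁴ = 0.690·6380/(4·5.67×10⁻⁸) = 1.941×10¹⁰ K⁴.
T = (1.941×10¹⁰)^(1/4).

T ≈ 373 K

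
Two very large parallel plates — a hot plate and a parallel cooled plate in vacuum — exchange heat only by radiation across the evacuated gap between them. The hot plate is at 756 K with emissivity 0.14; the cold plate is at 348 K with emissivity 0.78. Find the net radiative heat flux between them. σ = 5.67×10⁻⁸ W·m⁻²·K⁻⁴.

q ≈ 2380 W/m²

For two infinite grey parallel plates, q = σ(T₁⁴ − T₂⁴)/(1/ε₁ + 1/ε₂ − 1).
T₁⁴ − T₂⁴ = 3.267×10¹¹ − 1.467×10¹⁰ = 3.120×10¹¹ K⁴.
1/ε₁ + 1/ε₂ − 1 = 7.143 + 1.282 − 1 = 7.425.
q = 5.67×10⁻⁸ × 3.120×10¹¹ / 7.425.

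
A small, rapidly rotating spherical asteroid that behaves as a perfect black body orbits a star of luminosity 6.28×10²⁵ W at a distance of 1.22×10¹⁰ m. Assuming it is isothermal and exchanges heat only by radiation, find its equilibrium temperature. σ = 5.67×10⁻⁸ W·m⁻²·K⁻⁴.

First find the stellar flux at distance d: S = L/(4πd²) = 6.28×10²⁵/(4π·(1.22×10¹⁰)²) = 33580 W/m².
For an isothermal sphere, absorbed (1−a)S·πr² = emitted σ·4πr²·T⁴, so T⁴ = (1−a)S/(4σ).
T⁴ = 1.00·33580/(4·5.67×10⁻⁸) = 1.480×10¹¹ K⁴.

T ≈ 620 K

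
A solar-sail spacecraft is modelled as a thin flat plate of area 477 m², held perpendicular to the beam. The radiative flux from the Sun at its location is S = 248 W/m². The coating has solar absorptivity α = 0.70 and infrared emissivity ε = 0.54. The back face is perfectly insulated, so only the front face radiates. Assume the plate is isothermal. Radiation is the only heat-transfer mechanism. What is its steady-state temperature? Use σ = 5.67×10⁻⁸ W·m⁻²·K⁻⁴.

T ≈ 274 K

At equilibrium, absorbed power = emitted power.
Absorbing cross-section = A = 477.0 m²; emitting surface = A = 477.0 m² (ratio 1).
αS·A_cross = εσ·A_surf·T⁴  ⇒  T⁴ = αS/(ε·1σ).
T⁴ = 0.700·248/(0.54·1·5.67×10⁻⁸) = 5.670×10⁹ K⁴.
T = (5.670×10⁹)^(1/4).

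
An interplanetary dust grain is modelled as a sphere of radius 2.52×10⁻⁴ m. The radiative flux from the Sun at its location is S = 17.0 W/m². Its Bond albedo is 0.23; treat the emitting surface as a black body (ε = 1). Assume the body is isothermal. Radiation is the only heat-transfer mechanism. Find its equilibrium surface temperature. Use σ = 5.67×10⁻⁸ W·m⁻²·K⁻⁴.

At equilibrium, absorbed power = emitted power.
Absorbing cross-section = πr² = 1.995×10⁻⁷ m²; emitting surface = 4πr² = 7.980×10⁻⁷ m² (ratio 4).
(1−a)S·A_cross = εσ·A_surf·T⁴  ⇒  T⁴ = (1−a)S/(4σ).
T⁴ = 0.770·17.0/(4·5.67×10⁻⁸) = 5.772×10⁷ K⁴.
T = (5.772×10⁷)^(1/4).

T ≈ 87.2 K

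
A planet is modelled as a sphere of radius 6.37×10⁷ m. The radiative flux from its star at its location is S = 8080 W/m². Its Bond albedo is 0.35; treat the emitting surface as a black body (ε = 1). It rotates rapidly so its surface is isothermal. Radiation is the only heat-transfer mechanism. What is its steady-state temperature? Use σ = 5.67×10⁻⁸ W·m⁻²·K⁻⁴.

At equilibrium, absorbed power = emitted power.
Absorbing cross-section = πr² = 1.275×10¹⁶ m²; emitting surface = 4πr² = 5.099×10¹⁶ m² (ratio 4).
(1−a)S·A_cross = εσ·A_surf·T⁴  ⇒  T⁴ = (1−a)S/(4σ).
T⁴ = 0.650·8080/(4·5.67×10⁻⁸) = 2.316×10¹⁰ K⁴.
T = (2.316×10¹⁰)^(1/4).

T ≈ 390 K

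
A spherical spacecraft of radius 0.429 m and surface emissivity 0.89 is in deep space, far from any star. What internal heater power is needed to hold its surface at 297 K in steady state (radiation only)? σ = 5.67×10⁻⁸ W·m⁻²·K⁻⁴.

P = εσ·4πr²·T⁴.
4πr² = 2.313 m²; T⁴ = 7.781×10⁹ K⁴.
P = 0.89·5.67×10⁻⁸·2.313·7.781×10⁹.

P ≈ 908 W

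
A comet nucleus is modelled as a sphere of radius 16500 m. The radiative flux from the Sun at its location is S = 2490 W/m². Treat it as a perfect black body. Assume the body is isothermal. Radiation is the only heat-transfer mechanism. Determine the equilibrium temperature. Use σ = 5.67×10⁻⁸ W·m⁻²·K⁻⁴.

At equilibrium, absorbed power = emitted power.
Absorbing cross-section = πr² = 8.553×10⁸ m²; emitting surface = 4πr² = 3.421×10⁹ m² (ratio 4).
S·A_cross = εσ·A_surf·T⁴  ⇒  T⁴ = S/(4σ).
T⁴ = 1.00·2490/(4·5.67×10⁻⁸) = 1.098×10¹⁰ K⁴.
T = (1.098×10¹⁰)^(1/4).

T ≈ 324 K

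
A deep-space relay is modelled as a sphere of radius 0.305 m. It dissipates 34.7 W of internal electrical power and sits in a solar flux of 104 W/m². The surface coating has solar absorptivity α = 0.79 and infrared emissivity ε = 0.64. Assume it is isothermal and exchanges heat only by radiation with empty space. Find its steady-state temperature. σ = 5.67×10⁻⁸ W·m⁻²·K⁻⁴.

T ≈ 193 K

At steady state, absorbed solar power + internal power = radiated power.
Absorbed: α·S·A_cross = 0.79·104·0.2922 = 24.01 W (cross-section πr²).
Total input = 24.01 + 34.7 = 58.71 W.
Radiated: εσ·A_surf·T⁴ with A_surf = 4πr² = 1.169 m².
T⁴ = 58.71/(0.64·5.67×10⁻⁸·1.169) = 1.384×10⁹ K⁴.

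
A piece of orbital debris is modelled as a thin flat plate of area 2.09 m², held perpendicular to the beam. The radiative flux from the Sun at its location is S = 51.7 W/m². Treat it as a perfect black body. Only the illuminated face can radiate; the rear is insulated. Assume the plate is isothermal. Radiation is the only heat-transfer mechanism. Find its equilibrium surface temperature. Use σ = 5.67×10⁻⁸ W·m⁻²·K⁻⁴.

At equilibrium, absorbed power = emitted power.
Absorbing cross-section = A = 2.090 m²; emitting surface = A = 2.090 m² (ratio 1).
S·A_cross = εσ·A_surf·T⁴  ⇒  T⁴ = S/(1σ).
T⁴ = 1.00·51.7/(1·5.67×10⁻⁸) = 9.118×10⁸ K⁴.
T = (9.118×10⁸)^(1/4).

T ≈ 174 K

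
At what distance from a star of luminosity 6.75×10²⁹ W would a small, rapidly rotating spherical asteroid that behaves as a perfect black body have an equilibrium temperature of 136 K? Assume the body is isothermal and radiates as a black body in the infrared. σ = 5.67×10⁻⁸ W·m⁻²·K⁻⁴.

For an isothermal black-emitting sphere, (1−a)S·πr² = σ·4πr²·T⁴ ⇒ S = 4σT⁴/(1−a).
S = 4·5.67×10⁻⁸·(136)⁴/1.00 = 77.59 W/m².
Flux falls as S = L/(4πd²), so d = √(L/(4πS)) = √(6.75×10²⁹/(4π·77.59)).

d ≈ 2.63×10¹³ m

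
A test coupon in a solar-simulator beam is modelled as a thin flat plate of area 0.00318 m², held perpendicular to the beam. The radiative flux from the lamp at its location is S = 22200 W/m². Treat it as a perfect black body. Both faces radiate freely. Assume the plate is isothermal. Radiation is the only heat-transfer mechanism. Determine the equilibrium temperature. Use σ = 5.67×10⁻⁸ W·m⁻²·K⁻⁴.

T ≈ 665 K

At equilibrium, absorbed power = emitted power.
Absorbing cross-section = A = 0.003180 m²; emitting surface = 2A = 0.006360 m² (ratio 2).
S·A_cross = εσ·A_surf·T⁴  ⇒  T⁴ = S/(2σ).
T⁴ = 1.00·22200/(2·5.67×10⁻⁸) = 1.958×10¹¹ K⁴.
T = (1.958×10¹¹)^(1/4).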